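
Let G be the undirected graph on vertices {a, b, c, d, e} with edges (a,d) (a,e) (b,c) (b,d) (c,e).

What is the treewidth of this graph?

2

A width-2 tree decomposition is:
Bags: B1 = {a, c, e}  B2 = {a, b, c}  B3 = {a, b, d}
Tree: B1–B2, B2–B3
Each bag holds 3 vertices, so the decomposition has width 2, which upper-bounds the treewidth. Since a–e–c–b–d–a is a cycle in G, G is not acyclic. Forests are exactly the graphs of treewidth ≤ 1, so tw(G) ≥ 2. The upper and lower bounds meet at 2, so that is the treewidth.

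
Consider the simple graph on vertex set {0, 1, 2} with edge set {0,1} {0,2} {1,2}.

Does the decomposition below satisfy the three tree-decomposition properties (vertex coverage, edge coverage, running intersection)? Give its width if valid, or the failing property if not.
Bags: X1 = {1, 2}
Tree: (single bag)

No — vertex 0 appears in no bag.

A tree decomposition must satisfy three properties: every vertex lies in some bag; for every edge, both endpoints lie together in some bag; and for every vertex, the bags containing it form a connected subtree. Here vertex 0 appears in no bag, so the decomposition is invalid.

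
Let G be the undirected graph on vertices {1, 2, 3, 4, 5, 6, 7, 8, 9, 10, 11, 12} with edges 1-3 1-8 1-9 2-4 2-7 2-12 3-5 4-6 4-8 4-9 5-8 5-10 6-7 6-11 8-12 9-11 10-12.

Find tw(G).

3

A width-3 tree decomposition is:
Bags: B1 = {6, 7, 9, 11}  B2 = {4, 6, 7, 9}  B3 = {2, 4, 7, 9}  B4 = {1, 2, 4, 9}  B5 = {1, 2, 4, 8}  B6 = {1, 2, 8, 12}  B7 = {1, 3, 8, 12}  B8 = {3, 5, 8, 12}  B9 = {3, 5, 10, 12}
Tree: B1–B2, B2–B3, B3–B4, B4–B5, B5–B6, B6–B7, B7–B8, B8–B9
The largest bag has 4 vertices, giving width 3; this decomposition certifies tw(G) ≤ 3. For the lower bound: the 4 vertex sets {6,7,11}, {9}, {4}, {1,2,8,12} are disjoint, each induces a connected subgraph, and every pair is joined by at least one edge of G. Contracting each set to a single vertex therefore yields K_{4} as a minor, and since treewidth is minor-monotone, tw(G) ≥ tw(K_{4}) = 3. Hence tw(G) = 3 exactly.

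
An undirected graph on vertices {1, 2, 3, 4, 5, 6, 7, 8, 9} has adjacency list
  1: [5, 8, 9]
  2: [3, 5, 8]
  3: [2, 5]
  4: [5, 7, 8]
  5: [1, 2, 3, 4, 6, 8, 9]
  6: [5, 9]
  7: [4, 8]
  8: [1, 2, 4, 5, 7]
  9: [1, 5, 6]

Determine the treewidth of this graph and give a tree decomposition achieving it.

Every bag has size at most 3, so the width is 3 − 1 = 2 and tw(G) ≤ 2. For the lower bound, the 3 vertices {1, 5, 8} are pairwise adjacent, and any tree decomposition puts a clique entirely inside one bag — forcing width ≥ 2. Combining the bounds, tw(G) = 2.

Treewidth 2.
One optimal decomposition is:
Bags: B1 = {1, 5, 8}  B2 = {4, 5, 8}  B3 = {1, 5, 9}  B4 = {5, 6, 9}  B5 = {4, 7, 8}  B6 = {2, 5, 8}  B7 = {2, 3, 5}
Tree: B1–B2, B1–B3, B3–B4, B2–B5, B2–B6, B6–B7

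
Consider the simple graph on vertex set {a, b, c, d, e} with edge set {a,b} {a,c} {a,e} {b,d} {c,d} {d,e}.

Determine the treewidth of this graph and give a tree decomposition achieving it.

Treewidth 2.
One such decomposition:
Bags: B1 = {a, c, d}  B2 = {a, d, e}  B3 = {a, b, d}
Tree: B1–B2, B2–B3

The largest bag has 3 vertices, giving width 2; this decomposition certifies tw(G) ≤ 2. The edges c–d–e–a–c form a cycle, so G is not a tree and its treewidth is at least 2. The upper and lower bounds meet at 2, so that is the treewidth.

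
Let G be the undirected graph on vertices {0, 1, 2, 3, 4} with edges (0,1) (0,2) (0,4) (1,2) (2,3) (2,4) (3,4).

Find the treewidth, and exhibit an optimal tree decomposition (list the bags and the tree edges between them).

Every bag has size at most 3, so the width is 3 − 1 = 2 and tw(G) ≤ 2. Conversely, {0, 1, 2} is a clique of size 3, and the vertices of any clique must share a bag in every tree decomposition; so some bag has ≥ 3 vertices and tw(G) ≥ 2. Hence tw(G) = 2 exactly.

Treewidth 2.
Bags: B1 = {2, 3, 4}  B2 = {0, 2, 4}  B3 = {0, 1, 2}
Tree: B1–B2, B2–B3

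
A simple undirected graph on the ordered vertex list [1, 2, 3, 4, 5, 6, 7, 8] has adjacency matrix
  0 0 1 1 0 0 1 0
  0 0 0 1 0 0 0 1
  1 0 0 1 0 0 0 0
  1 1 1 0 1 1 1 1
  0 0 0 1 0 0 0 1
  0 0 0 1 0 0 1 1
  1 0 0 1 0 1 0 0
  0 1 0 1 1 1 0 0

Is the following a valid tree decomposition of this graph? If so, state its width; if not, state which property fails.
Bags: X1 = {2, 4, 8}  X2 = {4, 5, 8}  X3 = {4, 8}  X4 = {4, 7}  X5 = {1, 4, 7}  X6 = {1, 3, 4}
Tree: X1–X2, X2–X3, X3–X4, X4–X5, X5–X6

No — vertex 6 appears in no bag.

A tree decomposition must satisfy three properties: every vertex lies in some bag; for every edge, both endpoints lie together in some bag; and for every vertex, the bags containing it form a connected subtree. Here vertex 6 appears in no bag, so the decomposition is invalid.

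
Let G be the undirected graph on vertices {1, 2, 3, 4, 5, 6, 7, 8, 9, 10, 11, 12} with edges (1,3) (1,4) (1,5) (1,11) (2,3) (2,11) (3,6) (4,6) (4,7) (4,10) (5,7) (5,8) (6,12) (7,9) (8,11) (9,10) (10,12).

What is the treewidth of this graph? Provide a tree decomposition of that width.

Treewidth 3.
Bags: B1 = {2, 3, 8, 11}  B2 = {1, 3, 8, 11}  B3 = {1, 3, 5, 8}  B4 = {1, 3, 5, 6}  B5 = {1, 4, 5, 6}  B6 = {4, 5, 6, 7}  B7 = {4, 6, 7, 12}  B8 = {4, 7, 10, 12}  B9 = {7, 9, 10, 12}
Tree: B1–B2, B2–B3, B3–B4, B4–B5, B5–B6, B6–B7, B7–B8, B8–B9

The largest bag has 4 vertices, giving width 3; this decomposition certifies tw(G) ≤ 3. For the lower bound: the 4 vertex sets {2,8,11}, {3}, {1}, {4,5,6,7} are disjoint, each induces a connected subgraph, and every pair is joined by at least one edge of G. Contracting each set to a single vertex therefore yields K_{4} as a minor, and since treewidth is minor-monotone, tw(G) ≥ tw(K_{4}) = 3. Therefore the treewidth is 3.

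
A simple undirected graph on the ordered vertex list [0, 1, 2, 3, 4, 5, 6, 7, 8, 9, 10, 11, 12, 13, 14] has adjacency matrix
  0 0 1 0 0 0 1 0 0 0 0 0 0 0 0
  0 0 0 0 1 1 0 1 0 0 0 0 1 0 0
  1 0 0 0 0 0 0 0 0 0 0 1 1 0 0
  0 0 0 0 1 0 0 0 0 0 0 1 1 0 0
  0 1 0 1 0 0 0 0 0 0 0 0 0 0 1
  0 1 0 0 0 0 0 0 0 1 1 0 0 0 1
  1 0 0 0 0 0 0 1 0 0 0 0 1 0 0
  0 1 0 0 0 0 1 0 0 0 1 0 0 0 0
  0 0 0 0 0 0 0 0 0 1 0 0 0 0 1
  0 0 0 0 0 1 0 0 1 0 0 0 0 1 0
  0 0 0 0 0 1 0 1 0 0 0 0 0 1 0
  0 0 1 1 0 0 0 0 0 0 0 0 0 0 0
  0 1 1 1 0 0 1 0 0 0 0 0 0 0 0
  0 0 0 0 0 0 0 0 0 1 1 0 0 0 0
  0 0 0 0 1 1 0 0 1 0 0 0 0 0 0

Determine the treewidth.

3

A width-3 tree decomposition is:
Bags: B1 = {8, 9, 10, 13}  B2 = {5, 8, 9, 10}  B3 = {5, 8, 10, 14}  B4 = {5, 7, 10, 14}  B5 = {1, 5, 7, 14}  B6 = {1, 4, 7, 14}  B7 = {1, 4, 6, 7}  B8 = {1, 4, 6, 12}  B9 = {3, 4, 6, 12}  B10 = {0, 3, 6, 12}  B11 = {0, 2, 3, 12}  B12 = {0, 2, 3, 11}
Tree: B1–B2, B2–B3, B3–B4, B4–B5, B5–B6, B6–B7, B7–B8, B8–B9, B9–B10, B10–B11, B11–B12
Each bag holds 4 vertices, so the decomposition has width 3, which upper-bounds the treewidth. For the lower bound: the 4 vertex sets {8,9,13}, {10}, {5}, {1,4,7,14} are disjoint, each induces a connected subgraph, and every pair is joined by at least one edge of G. Contracting each set to a single vertex therefore yields K_{4} as a minor, and since treewidth is minor-monotone, tw(G) ≥ tw(K_{4}) = 3. The upper and lower bounds meet at 3, so that is the treewidth.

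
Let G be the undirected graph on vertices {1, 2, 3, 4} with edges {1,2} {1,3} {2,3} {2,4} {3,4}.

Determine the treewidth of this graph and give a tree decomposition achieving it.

Each bag holds 3 vertices, so the decomposition has width 2, which upper-bounds the treewidth. For the lower bound, the 3 vertices {1, 2, 3} are pairwise adjacent, and any tree decomposition puts a clique entirely inside one bag — forcing width ≥ 2. Hence tw(G) = 2 exactly.

Treewidth 2.
Bags: B1 = {1, 2, 3}  B2 = {2, 3, 4}
Tree: B1–B2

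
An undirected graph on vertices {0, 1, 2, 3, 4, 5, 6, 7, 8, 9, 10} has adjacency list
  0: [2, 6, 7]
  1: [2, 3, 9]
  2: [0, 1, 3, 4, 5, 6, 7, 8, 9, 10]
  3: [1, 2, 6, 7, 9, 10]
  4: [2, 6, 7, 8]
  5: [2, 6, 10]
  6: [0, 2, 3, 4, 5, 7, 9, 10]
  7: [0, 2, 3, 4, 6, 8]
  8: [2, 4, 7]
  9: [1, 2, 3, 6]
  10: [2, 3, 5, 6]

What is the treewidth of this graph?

A width-3 tree decomposition is:
Bags: B1 = {0, 2, 6, 7}  B2 = {2, 3, 6, 7}  B3 = {2, 3, 6, 9}  B4 = {1, 2, 3, 9}  B5 = {2, 3, 6, 10}  B6 = {2, 5, 6, 10}  B7 = {2, 4, 6, 7}  B8 = {2, 4, 7, 8}
Tree: B1–B2, B2–B3, B3–B4, B2–B5, B5–B6, B1–B7, B7–B8
Every bag has size at most 4, so the width is 4 − 1 = 3 and tw(G) ≤ 3. For the lower bound, the 4 vertices {2, 4, 7, 8} are pairwise adjacent, and any tree decomposition puts a clique entirely inside one bag — forcing width ≥ 3. Hence tw(G) = 3 exactly.

3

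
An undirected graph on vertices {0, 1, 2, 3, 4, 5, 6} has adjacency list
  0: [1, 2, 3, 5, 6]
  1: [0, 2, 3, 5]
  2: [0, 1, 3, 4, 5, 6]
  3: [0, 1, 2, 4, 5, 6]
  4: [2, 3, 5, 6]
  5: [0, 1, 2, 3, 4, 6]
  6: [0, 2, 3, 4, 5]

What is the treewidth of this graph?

A width-4 tree decomposition is:
Bags: B1 = {0, 1, 2, 3, 5}  B2 = {0, 2, 3, 5, 6}  B3 = {2, 3, 4, 5, 6}
Tree: B1–B2, B2–B3
Every bag has size at most 5, so the width is 5 − 1 = 4 and tw(G) ≤ 4. For the lower bound, the 5 vertices {0, 1, 2, 3, 5} are pairwise adjacent, and any tree decomposition puts a clique entirely inside one bag — forcing width ≥ 4. The upper and lower bounds meet at 4, so that is the treewidth.

4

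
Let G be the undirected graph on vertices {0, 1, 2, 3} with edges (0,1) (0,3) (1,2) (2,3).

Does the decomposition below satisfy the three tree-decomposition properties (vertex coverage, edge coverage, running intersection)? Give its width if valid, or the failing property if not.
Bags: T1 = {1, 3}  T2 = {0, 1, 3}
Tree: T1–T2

A tree decomposition must satisfy three properties: every vertex lies in some bag; for every edge, both endpoints lie together in some bag; and for every vertex, the bags containing it form a connected subtree. Here vertex 2 appears in no bag, so the decomposition is invalid.

No — vertex 2 appears in no bag.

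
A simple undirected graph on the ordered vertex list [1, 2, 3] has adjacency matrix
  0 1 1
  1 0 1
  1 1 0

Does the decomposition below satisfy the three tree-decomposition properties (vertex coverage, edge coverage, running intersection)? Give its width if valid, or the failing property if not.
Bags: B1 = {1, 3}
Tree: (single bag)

A tree decomposition must satisfy three properties: every vertex lies in some bag; for every edge, both endpoints lie together in some bag; and for every vertex, the bags containing it form a connected subtree. Here vertex 2 appears in no bag, so the decomposition is invalid.

No — vertex 2 appears in no bag.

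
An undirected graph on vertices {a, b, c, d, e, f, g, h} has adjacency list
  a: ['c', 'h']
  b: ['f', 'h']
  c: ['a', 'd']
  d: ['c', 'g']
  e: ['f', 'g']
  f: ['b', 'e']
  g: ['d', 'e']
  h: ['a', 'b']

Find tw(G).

A width-2 tree decomposition is:
Bags: B1 = {e, f, g}  B2 = {b, f, g}  B3 = {b, g, h}  B4 = {a, g, h}  B5 = {a, c, g}  B6 = {c, d, g}
Tree: B1–B2, B2–B3, B3–B4, B4–B5, B5–B6
Each bag holds 3 vertices, so the decomposition has width 2, which upper-bounds the treewidth. For the lower bound, G contains the cycle g–e–f–b–h–a–c–d–g, so G is not a forest; only forests have treewidth ≤ 1, hence tw(G) ≥ 2. The upper and lower bounds meet at 2, so that is the treewidth.

2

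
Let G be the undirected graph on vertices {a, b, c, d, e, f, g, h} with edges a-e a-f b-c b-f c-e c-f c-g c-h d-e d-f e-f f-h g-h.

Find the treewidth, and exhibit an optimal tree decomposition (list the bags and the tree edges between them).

Treewidth 2.
One optimal decomposition is:
Bags: B1 = {c, f, h}  B2 = {c, g, h}  B3 = {c, e, f}  B4 = {b, c, f}  B5 = {d, e, f}  B6 = {a, e, f}
Tree: B1–B2, B1–B3, B3–B4, B3–B5, B3–B6

Every bag has size at most 3, so the width is 3 − 1 = 2 and tw(G) ≤ 2. On the other hand G contains the 3-clique {c, g, h}. A clique must lie in a single bag of any decomposition, so no decomposition can have width below 2. The upper and lower bounds meet at 2, so that is the treewidth.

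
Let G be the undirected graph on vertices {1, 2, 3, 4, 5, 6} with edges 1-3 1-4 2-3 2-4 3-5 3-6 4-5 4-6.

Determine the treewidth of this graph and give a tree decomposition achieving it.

Each bag holds 3 vertices, so the decomposition has width 2, which upper-bounds the treewidth. Since 3–2–4–6–3 is a cycle in G, G is not acyclic. Forests are exactly the graphs of treewidth ≤ 1, so tw(G) ≥ 2. The upper and lower bounds meet at 2, so that is the treewidth.

Treewidth 2.
One optimal decomposition is:
Bags: B1 = {2, 3, 4}  B2 = {3, 4, 6}  B3 = {3, 4, 5}  B4 = {1, 3, 4}
Tree: B1–B2, B2–B3, B3–B4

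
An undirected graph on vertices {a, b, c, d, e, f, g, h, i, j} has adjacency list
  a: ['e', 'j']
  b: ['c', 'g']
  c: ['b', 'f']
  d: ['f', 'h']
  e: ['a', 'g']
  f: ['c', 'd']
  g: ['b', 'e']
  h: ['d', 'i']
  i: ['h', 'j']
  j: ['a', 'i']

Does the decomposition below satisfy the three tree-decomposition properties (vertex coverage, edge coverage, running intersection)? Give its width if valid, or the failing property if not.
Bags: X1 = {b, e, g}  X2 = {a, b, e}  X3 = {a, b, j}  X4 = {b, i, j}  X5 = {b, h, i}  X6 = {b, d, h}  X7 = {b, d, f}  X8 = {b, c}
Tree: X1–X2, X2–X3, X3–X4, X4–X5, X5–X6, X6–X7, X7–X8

No — edge (f,c) lies in no bag.

A tree decomposition must satisfy three properties: every vertex lies in some bag; for every edge, both endpoints lie together in some bag; and for every vertex, the bags containing it form a connected subtree. Here edge (f,c) lies in no bag, so the decomposition is invalid.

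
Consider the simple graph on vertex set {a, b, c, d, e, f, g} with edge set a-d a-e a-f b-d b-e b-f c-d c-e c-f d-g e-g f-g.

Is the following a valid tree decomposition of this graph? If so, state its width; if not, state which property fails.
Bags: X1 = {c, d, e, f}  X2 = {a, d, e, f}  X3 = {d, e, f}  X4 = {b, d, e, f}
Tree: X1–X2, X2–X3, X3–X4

A tree decomposition must satisfy three properties: every vertex lies in some bag; for every edge, both endpoints lie together in some bag; and for every vertex, the bags containing it form a connected subtree. Here vertex g appears in no bag, so the decomposition is invalid.

No — vertex g appears in no bag.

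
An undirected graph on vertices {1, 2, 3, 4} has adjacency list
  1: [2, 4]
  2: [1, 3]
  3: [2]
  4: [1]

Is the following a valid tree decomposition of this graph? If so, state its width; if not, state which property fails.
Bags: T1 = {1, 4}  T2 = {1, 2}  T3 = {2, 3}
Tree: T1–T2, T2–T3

Yes; width 1.

Vertex coverage: the bags together contain {1, 2, 3, 4}, the full vertex set. Edge coverage: each edge of G has both endpoints in at least one bag. Running intersection: for every vertex, the bags containing it form a connected subtree. All three properties hold, so this is a valid tree decomposition of width max|bag| − 1 = 1, and hence tw(G) ≤ 1.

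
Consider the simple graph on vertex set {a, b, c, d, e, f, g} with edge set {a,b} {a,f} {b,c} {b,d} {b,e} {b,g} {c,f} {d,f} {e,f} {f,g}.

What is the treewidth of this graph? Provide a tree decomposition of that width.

Every bag has size at most 3, so the width is 3 − 1 = 2 and tw(G) ≤ 2. For the lower bound, G contains the cycle b–c–f–a–b, so G is not a forest; only forests have treewidth ≤ 1, hence tw(G) ≥ 2. Combining the bounds, tw(G) = 2.

Treewidth 2.
One optimal decomposition is:
Bags: B1 = {b, c, f}  B2 = {a, b, f}  B3 = {b, e, f}  B4 = {b, d, f}  B5 = {b, f, g}
Tree: B1–B2, B2–B3, B3–B4, B4–B5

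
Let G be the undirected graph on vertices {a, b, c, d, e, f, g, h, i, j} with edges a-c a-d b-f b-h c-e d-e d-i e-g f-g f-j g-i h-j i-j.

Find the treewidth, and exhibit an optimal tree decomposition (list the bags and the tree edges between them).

Each bag holds 3 vertices, so the decomposition has width 2, which upper-bounds the treewidth. For the lower bound, G contains the cycle c–a–d–e–c, so G is not a forest; only forests have treewidth ≤ 1, hence tw(G) ≥ 2. The upper and lower bounds meet at 2, so that is the treewidth.

Treewidth 2.
One optimal decomposition is:
Bags: B1 = {a, c, e}  B2 = {a, d, e}  B3 = {d, e, g}  B4 = {d, g, i}  B5 = {f, g, i}  B6 = {f, i, j}  B7 = {b, f, j}  B8 = {b, h, j}
Tree: B1–B2, B2–B3, B3–B4, B4–B5, B5–B6, B6–B7, B7–B8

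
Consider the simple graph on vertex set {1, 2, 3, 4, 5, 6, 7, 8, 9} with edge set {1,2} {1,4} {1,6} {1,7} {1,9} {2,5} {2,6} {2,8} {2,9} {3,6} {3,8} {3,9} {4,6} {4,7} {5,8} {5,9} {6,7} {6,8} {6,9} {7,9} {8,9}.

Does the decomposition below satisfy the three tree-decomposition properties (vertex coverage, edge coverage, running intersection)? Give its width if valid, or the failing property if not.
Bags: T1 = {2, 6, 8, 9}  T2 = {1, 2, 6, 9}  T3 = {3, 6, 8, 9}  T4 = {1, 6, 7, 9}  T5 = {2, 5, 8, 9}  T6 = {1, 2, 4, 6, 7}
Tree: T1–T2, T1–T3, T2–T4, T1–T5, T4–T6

A tree decomposition must satisfy three properties: every vertex lies in some bag; for every edge, both endpoints lie together in some bag; and for every vertex, the bags containing it form a connected subtree. Here bags containing vertex 2 are not connected in the tree, so the decomposition is invalid.

No — bags containing vertex 2 are not connected in the tree.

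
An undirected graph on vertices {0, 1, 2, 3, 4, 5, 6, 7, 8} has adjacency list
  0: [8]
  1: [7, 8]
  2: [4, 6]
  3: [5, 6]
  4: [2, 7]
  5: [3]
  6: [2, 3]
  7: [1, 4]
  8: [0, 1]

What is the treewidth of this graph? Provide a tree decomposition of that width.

Treewidth 1.
One optimal decomposition is:
Bags: B1 = {0, 8}  B2 = {1, 8}  B3 = {1, 7}  B4 = {4, 7}  B5 = {2, 4}  B6 = {2, 6}  B7 = {3, 6}  B8 = {3, 5}
Tree: B1–B2, B2–B3, B3–B4, B4–B5, B5–B6, B6–B7, B7–B8

Each bag holds 2 vertices, so the decomposition has width 1, which upper-bounds the treewidth. G has an edge, so its treewidth is at least 1. The upper and lower bounds meet at 1, so that is the treewidth.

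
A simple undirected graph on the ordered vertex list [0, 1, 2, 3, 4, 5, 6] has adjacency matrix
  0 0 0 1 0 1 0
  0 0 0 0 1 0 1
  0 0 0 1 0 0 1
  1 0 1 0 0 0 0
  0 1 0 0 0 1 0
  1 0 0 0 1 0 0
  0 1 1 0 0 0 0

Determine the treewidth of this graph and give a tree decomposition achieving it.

Treewidth 2.
Bags: B1 = {0, 3, 5}  B2 = {3, 4, 5}  B3 = {1, 3, 4}  B4 = {1, 3, 6}  B5 = {2, 3, 6}
Tree: B1–B2, B2–B3, B3–B4, B4–B5

Every bag has size at most 3, so the width is 3 − 1 = 2 and tw(G) ≤ 2. For the lower bound, G contains the cycle 3–0–5–4–1–6–2–3, so G is not a forest; only forests have treewidth ≤ 1, hence tw(G) ≥ 2. Combining the bounds, tw(G) = 2.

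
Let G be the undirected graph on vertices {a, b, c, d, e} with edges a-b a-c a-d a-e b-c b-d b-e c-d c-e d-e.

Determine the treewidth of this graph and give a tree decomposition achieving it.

Treewidth 4.
Bags: B1 = {a, b, c, d, e}
Tree: (single bag)

With just one bag of size 5, the width is 5 − 1 = 4, so tw(G) ≤ 4. Conversely, {a, b, c, d, e} is a clique of size 5, and the vertices of any clique must share a bag in every tree decomposition; so some bag has ≥ 5 vertices and tw(G) ≥ 4. Therefore the treewidth is 4.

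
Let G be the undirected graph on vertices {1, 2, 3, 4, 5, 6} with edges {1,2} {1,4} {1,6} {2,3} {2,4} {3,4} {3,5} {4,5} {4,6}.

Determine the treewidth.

A width-2 tree decomposition is:
Bags: B1 = {2, 3, 4}  B2 = {3, 4, 5}  B3 = {1, 2, 4}  B4 = {1, 4, 6}
Tree: B1–B2, B1–B3, B3–B4
Every bag has size at most 3, so the width is 3 − 1 = 2 and tw(G) ≤ 2. Conversely, {1, 2, 4} is a clique of size 3, and the vertices of any clique must share a bag in every tree decomposition; so some bag has ≥ 3 vertices and tw(G) ≥ 2. Therefore the treewidth is 2.

2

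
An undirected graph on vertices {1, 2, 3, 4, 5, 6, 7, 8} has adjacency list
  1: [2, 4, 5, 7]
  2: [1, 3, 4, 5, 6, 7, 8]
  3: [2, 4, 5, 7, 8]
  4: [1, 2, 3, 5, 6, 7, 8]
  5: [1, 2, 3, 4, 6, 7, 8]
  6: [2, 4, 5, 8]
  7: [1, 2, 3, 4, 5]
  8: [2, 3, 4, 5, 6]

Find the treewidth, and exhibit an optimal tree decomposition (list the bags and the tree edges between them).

The largest bag has 5 vertices, giving width 4; this decomposition certifies tw(G) ≤ 4. Conversely, {1, 2, 4, 5, 7} is a clique of size 5, and the vertices of any clique must share a bag in every tree decomposition; so some bag has ≥ 5 vertices and tw(G) ≥ 4. Therefore the treewidth is 4.

Treewidth 4.
Bags: B1 = {2, 3, 4, 5, 8}  B2 = {2, 3, 4, 5, 7}  B3 = {1, 2, 4, 5, 7}  B4 = {2, 4, 5, 6, 8}
Tree: B1–B2, B2–B3, B1–B4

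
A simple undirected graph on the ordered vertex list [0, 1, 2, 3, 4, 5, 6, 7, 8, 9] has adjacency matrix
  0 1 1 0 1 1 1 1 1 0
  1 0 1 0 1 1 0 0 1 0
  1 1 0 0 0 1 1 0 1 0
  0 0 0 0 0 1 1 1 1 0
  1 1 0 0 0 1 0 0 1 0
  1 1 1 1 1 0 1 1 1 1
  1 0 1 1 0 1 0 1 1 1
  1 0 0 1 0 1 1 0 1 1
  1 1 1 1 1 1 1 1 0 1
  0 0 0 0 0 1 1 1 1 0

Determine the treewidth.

4

A width-4 tree decomposition is:
Bags: B1 = {0, 2, 5, 6, 8}  B2 = {0, 5, 6, 7, 8}  B3 = {0, 1, 2, 5, 8}  B4 = {5, 6, 7, 8, 9}  B5 = {0, 1, 4, 5, 8}  B6 = {3, 5, 6, 7, 8}
Tree: B1–B2, B1–B3, B2–B4, B3–B5, B2–B6
Each bag holds 5 vertices, so the decomposition has width 4, which upper-bounds the treewidth. On the other hand G contains the 5-clique {0, 1, 2, 5, 8}. A clique must lie in a single bag of any decomposition, so no decomposition can have width below 4. Combining the bounds, tw(G) = 4.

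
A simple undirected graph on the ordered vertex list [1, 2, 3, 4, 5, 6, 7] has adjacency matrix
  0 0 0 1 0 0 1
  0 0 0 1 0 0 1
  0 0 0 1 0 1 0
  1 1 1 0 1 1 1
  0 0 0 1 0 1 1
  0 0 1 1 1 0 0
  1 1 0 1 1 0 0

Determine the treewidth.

A width-2 tree decomposition is:
Bags: B1 = {1, 4, 7}  B2 = {2, 4, 7}  B3 = {4, 5, 7}  B4 = {4, 5, 6}  B5 = {3, 4, 6}
Tree: B1–B2, B1–B3, B3–B4, B4–B5
Every bag has size at most 3, so the width is 3 − 1 = 2 and tw(G) ≤ 2. Conversely, {3, 4, 6} is a clique of size 3, and the vertices of any clique must share a bag in every tree decomposition; so some bag has ≥ 3 vertices and tw(G) ≥ 2. Combining the bounds, tw(G) = 2.

2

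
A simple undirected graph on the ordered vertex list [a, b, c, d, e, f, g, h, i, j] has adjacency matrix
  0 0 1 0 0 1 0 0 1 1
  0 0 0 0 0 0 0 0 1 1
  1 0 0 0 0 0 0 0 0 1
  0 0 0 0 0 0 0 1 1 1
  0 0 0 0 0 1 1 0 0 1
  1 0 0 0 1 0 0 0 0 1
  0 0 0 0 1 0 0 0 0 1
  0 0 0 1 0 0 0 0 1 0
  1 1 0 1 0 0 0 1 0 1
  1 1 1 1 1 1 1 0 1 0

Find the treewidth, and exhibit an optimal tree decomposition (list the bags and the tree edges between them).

Treewidth 2.
Bags: B1 = {a, f, j}  B2 = {a, c, j}  B3 = {a, i, j}  B4 = {d, i, j}  B5 = {b, i, j}  B6 = {d, h, i}  B7 = {e, f, j}  B8 = {e, g, j}
Tree: B1–B2, B1–B3, B3–B4, B3–B5, B4–B6, B1–B7, B7–B8

The largest bag has 3 vertices, giving width 2; this decomposition certifies tw(G) ≤ 2. On the other hand G contains the 3-clique {e, f, j}. A clique must lie in a single bag of any decomposition, so no decomposition can have width below 2. Therefore the treewidth is 2.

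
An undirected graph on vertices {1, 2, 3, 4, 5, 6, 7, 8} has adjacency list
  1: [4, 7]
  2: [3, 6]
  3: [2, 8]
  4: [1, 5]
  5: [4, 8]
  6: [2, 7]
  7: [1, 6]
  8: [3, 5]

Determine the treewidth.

A width-2 tree decomposition is:
Bags: B1 = {1, 6, 7}  B2 = {1, 2, 6}  B3 = {1, 2, 3}  B4 = {1, 3, 8}  B5 = {1, 5, 8}  B6 = {1, 4, 5}
Tree: B1–B2, B2–B3, B3–B4, B4–B5, B5–B6
The largest bag has 3 vertices, giving width 2; this decomposition certifies tw(G) ≤ 2. For the lower bound, G contains the cycle 1–7–6–2–3–8–5–4–1, so G is not a forest; only forests have treewidth ≤ 1, hence tw(G) ≥ 2. Therefore the treewidth is 2.

2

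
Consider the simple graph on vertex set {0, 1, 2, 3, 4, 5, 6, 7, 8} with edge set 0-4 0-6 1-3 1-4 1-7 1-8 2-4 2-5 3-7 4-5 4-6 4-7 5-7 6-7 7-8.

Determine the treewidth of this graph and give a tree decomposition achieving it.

Treewidth 2.
One such decomposition:
Bags: B1 = {4, 6, 7}  B2 = {4, 5, 7}  B3 = {0, 4, 6}  B4 = {1, 4, 7}  B5 = {1, 3, 7}  B6 = {2, 4, 5}  B7 = {1, 7, 8}
Tree: B1–B2, B1–B3, B1–B4, B4–B5, B2–B6, B4–B7

The largest bag has 3 vertices, giving width 2; this decomposition certifies tw(G) ≤ 2. On the other hand G contains the 3-clique {1, 7, 8}. A clique must lie in a single bag of any decomposition, so no decomposition can have width below 2. Combining the bounds, tw(G) = 2.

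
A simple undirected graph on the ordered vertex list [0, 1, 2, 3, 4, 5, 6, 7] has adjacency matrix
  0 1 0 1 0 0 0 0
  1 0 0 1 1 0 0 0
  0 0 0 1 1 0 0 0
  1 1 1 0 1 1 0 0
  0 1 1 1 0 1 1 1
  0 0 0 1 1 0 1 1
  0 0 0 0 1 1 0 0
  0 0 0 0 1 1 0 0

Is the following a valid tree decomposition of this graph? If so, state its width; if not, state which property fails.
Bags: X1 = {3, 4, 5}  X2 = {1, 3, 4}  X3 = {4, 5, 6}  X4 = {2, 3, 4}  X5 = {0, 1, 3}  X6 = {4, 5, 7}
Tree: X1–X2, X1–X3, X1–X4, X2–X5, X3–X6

Yes; width 2.

Checking the three conditions: (i) the bags cover all of {0, 1, 2, 3, 4, 5, 6, 7}; (ii) for each edge, some bag contains both endpoints; (iii) the bags containing any fixed vertex form a subtree. All hold, so the decomposition is valid with width 3 − 1 = 2.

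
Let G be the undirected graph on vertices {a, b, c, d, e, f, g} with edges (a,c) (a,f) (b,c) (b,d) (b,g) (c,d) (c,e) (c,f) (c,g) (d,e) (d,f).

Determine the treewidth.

A width-2 tree decomposition is:
Bags: B1 = {c, d, f}  B2 = {a, c, f}  B3 = {c, d, e}  B4 = {b, c, d}  B5 = {b, c, g}
Tree: B1–B2, B1–B3, B1–B4, B4–B5
Each bag holds 3 vertices, so the decomposition has width 2, which upper-bounds the treewidth. For the lower bound, the 3 vertices {c, d, e} are pairwise adjacent, and any tree decomposition puts a clique entirely inside one bag — forcing width ≥ 2. Combining the bounds, tw(G) = 2.

2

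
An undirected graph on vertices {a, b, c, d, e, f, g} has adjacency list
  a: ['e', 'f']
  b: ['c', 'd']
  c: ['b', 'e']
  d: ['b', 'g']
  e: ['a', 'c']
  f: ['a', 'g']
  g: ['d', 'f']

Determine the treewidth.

A width-2 tree decomposition is:
Bags: B1 = {b, c, e}  B2 = {a, b, e}  B3 = {a, b, f}  B4 = {b, f, g}  B5 = {b, d, g}
Tree: B1–B2, B2–B3, B3–B4, B4–B5
Every bag has size at most 3, so the width is 3 − 1 = 2 and tw(G) ≤ 2. Since b–c–e–a–f–g–d–b is a cycle in G, G is not acyclic. Forests are exactly the graphs of treewidth ≤ 1, so tw(G) ≥ 2. Hence tw(G) = 2 exactly.

2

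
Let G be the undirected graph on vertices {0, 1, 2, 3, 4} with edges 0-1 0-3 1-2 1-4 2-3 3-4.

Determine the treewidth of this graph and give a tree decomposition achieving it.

Each bag holds 3 vertices, so the decomposition has width 2, which upper-bounds the treewidth. For the lower bound, G contains the cycle 3–2–1–0–3, so G is not a forest; only forests have treewidth ≤ 1, hence tw(G) ≥ 2. Therefore the treewidth is 2.

Treewidth 2.
One such decomposition:
Bags: B1 = {1, 2, 3}  B2 = {0, 1, 3}  B3 = {1, 3, 4}
Tree: B1–B2, B2–B3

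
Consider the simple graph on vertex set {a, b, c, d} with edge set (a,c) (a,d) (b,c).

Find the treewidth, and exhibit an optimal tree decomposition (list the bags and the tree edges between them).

The largest bag has 2 vertices, giving width 1; this decomposition certifies tw(G) ≤ 1. G has an edge, so its treewidth is at least 1. Combining the bounds, tw(G) = 1.

Treewidth 1.
Bags: B1 = {a, d}  B2 = {a, c}  B3 = {b, c}
Tree: B1–B2, B2–B3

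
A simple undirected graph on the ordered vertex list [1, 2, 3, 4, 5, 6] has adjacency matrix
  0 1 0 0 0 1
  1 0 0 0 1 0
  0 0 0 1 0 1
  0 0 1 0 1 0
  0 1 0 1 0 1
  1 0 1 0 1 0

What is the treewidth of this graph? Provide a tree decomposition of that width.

Treewidth 2.
Bags: B1 = {3, 4, 6}  B2 = {4, 5, 6}  B3 = {1, 5, 6}  B4 = {1, 2, 5}
Tree: B1–B2, B2–B3, B3–B4

Every bag has size at most 3, so the width is 3 − 1 = 2 and tw(G) ≤ 2. The edges 3–4–5–6–3 form a cycle, so G is not a tree and its treewidth is at least 2. Hence tw(G) = 2 exactly.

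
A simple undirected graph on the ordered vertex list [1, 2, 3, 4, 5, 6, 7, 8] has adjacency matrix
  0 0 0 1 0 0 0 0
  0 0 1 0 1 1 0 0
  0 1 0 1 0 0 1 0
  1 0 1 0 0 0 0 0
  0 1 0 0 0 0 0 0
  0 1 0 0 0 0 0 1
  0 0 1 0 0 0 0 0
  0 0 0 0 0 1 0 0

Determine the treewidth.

1

A width-1 tree decomposition is:
Bags: B1 = {3, 7}  B2 = {2, 3}  B3 = {2, 5}  B4 = {3, 4}  B5 = {1, 4}  B6 = {2, 6}  B7 = {6, 8}
Tree: B1–B2, B2–B3, B2–B4, B4–B5, B2–B6, B6–B7
Each bag holds 2 vertices, so the decomposition has width 1, which upper-bounds the treewidth. Since G has at least one edge (e.g. 3–7), it is not an edgeless graph, so tw(G) ≥ 1. The upper and lower bounds meet at 1, so that is the treewidth.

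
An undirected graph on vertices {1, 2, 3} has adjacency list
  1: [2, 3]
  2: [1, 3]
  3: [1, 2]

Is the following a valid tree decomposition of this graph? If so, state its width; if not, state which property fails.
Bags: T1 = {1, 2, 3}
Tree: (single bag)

Yes; width 2.

Vertex coverage: the bags together contain {1, 2, 3}, the full vertex set. Edge coverage: each edge of G has both endpoints in at least one bag. Running intersection: for every vertex, the bags containing it form a connected subtree. All three properties hold, so this is a valid tree decomposition of width max|bag| − 1 = 2, and hence tw(G) ≤ 2.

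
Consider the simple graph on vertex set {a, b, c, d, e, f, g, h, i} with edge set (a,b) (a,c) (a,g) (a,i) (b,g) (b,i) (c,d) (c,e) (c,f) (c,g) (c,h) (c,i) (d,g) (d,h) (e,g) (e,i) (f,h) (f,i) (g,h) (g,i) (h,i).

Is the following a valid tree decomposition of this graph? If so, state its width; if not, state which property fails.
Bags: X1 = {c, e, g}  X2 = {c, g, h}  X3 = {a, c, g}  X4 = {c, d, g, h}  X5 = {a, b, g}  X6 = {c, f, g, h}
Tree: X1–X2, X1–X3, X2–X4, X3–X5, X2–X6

No — vertex i appears in no bag.

A tree decomposition must satisfy three properties: every vertex lies in some bag; for every edge, both endpoints lie together in some bag; and for every vertex, the bags containing it form a connected subtree. Here vertex i appears in no bag, so the decomposition is invalid.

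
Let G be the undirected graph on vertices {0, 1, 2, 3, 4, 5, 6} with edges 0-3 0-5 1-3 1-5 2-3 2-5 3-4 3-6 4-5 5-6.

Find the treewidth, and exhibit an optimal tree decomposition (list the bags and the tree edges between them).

Every bag has size at most 3, so the width is 3 − 1 = 2 and tw(G) ≤ 2. The edges 5–6–3–2–5 form a cycle, so G is not a tree and its treewidth is at least 2. The upper and lower bounds meet at 2, so that is the treewidth.

Treewidth 2.
Bags: B1 = {3, 5, 6}  B2 = {2, 3, 5}  B3 = {1, 3, 5}  B4 = {3, 4, 5}  B5 = {0, 3, 5}
Tree: B1–B2, B2–B3, B3–B4, B4–B5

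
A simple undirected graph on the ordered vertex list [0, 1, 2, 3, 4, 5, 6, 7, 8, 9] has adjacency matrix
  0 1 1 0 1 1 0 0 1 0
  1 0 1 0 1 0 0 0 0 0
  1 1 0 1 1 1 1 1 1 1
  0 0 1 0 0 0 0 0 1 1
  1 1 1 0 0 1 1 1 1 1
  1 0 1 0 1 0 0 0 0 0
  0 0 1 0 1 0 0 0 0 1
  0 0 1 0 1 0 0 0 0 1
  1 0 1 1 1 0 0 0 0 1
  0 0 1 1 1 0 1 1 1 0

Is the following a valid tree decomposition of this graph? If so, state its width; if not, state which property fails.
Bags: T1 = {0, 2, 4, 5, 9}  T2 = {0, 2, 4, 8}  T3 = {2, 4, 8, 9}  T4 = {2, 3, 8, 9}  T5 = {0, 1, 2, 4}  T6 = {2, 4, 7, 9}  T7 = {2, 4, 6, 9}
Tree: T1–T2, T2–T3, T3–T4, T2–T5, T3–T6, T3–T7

No — bags containing vertex 9 are not connected in the tree.

A tree decomposition must satisfy three properties: every vertex lies in some bag; for every edge, both endpoints lie together in some bag; and for every vertex, the bags containing it form a connected subtree. Here bags containing vertex 9 are not connected in the tree, so the decomposition is invalid.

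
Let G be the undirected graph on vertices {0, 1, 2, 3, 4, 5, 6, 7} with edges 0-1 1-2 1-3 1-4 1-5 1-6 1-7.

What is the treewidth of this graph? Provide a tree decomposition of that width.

Treewidth 1.
Bags: B1 = {1, 4}  B2 = {1, 7}  B3 = {0, 1}  B4 = {1, 6}  B5 = {1, 3}  B6 = {1, 2}  B7 = {1, 5}
Tree: B1–B2, B2–B3, B3–B4, B1–B5, B2–B6, B6–B7

The largest bag has 2 vertices, giving width 1; this decomposition certifies tw(G) ≤ 1. G has an edge, so its treewidth is at least 1. Hence tw(G) = 1 exactly.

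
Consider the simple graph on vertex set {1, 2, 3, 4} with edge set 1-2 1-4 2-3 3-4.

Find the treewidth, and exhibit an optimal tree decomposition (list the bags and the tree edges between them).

The largest bag has 3 vertices, giving width 2; this decomposition certifies tw(G) ≤ 2. Since 1–4–3–2–1 is a cycle in G, G is not acyclic. Forests are exactly the graphs of treewidth ≤ 1, so tw(G) ≥ 2. Hence tw(G) = 2 exactly.

Treewidth 2.
Bags: B1 = {1, 3, 4}  B2 = {1, 2, 3}
Tree: B1–B2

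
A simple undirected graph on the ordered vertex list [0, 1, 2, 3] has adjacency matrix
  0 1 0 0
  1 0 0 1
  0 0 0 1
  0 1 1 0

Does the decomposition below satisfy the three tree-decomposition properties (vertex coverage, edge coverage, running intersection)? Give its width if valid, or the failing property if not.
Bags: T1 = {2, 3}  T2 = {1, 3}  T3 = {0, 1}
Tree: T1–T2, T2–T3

Checking the three conditions: (i) the bags cover all of {0, 1, 2, 3}; (ii) for each edge, some bag contains both endpoints; (iii) the bags containing any fixed vertex form a subtree. All hold, so the decomposition is valid with width 2 − 1 = 1.

Yes; width 1.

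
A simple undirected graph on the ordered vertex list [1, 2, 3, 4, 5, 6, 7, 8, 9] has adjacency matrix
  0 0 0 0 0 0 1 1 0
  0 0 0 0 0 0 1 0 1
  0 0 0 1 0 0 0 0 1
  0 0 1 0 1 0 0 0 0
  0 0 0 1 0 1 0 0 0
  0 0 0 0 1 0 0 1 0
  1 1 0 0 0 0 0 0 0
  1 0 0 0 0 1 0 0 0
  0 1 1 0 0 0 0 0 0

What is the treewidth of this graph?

2

A width-2 tree decomposition is:
Bags: B1 = {1, 7, 8}  B2 = {2, 7, 8}  B3 = {2, 8, 9}  B4 = {3, 8, 9}  B5 = {3, 4, 8}  B6 = {4, 5, 8}  B7 = {5, 6, 8}
Tree: B1–B2, B2–B3, B3–B4, B4–B5, B5–B6, B6–B7
Every bag has size at most 3, so the width is 3 − 1 = 2 and tw(G) ≤ 2. The edges 8–1–7–2–9–3–4–5–6–8 form a cycle, so G is not a tree and its treewidth is at least 2. Therefore the treewidth is 2.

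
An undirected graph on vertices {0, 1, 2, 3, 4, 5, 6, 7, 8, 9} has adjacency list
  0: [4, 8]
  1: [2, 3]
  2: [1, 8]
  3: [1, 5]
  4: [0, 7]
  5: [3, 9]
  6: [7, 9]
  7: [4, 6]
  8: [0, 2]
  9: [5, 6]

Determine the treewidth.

2

A width-2 tree decomposition is:
Bags: B1 = {0, 4, 8}  B2 = {2, 4, 8}  B3 = {1, 2, 4}  B4 = {1, 3, 4}  B5 = {3, 4, 5}  B6 = {4, 5, 9}  B7 = {4, 6, 9}  B8 = {4, 6, 7}
Tree: B1–B2, B2–B3, B3–B4, B4–B5, B5–B6, B6–B7, B7–B8
Every bag has size at most 3, so the width is 3 − 1 = 2 and tw(G) ≤ 2. For the lower bound, G contains the cycle 4–0–8–2–1–3–5–9–6–7–4, so G is not a forest; only forests have treewidth ≤ 1, hence tw(G) ≥ 2. Hence tw(G) = 2 exactly.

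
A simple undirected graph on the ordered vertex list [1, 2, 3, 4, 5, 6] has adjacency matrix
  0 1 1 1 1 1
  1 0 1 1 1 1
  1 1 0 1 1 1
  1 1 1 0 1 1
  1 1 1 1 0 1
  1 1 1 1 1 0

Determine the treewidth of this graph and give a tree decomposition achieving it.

Treewidth 5.
One such decomposition:
Bags: B1 = {1, 2, 3, 4, 5, 6}
Tree: (single bag)

A single bag containing all 6 vertices is trivially a valid decomposition of width 5. On the other hand G contains the 6-clique {1, 2, 3, 4, 5, 6}. A clique must lie in a single bag of any decomposition, so no decomposition can have width below 5. Hence tw(G) = 5 exactly.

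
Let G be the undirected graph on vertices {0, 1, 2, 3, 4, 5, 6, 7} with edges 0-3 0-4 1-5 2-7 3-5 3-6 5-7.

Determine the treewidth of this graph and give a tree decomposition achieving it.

Each bag holds 2 vertices, so the decomposition has width 1, which upper-bounds the treewidth. Since G has at least one edge (e.g. 7–5), it is not an edgeless graph, so tw(G) ≥ 1. Combining the bounds, tw(G) = 1.

Treewidth 1.
Bags: B1 = {5, 7}  B2 = {3, 5}  B3 = {0, 3}  B4 = {3, 6}  B5 = {1, 5}  B6 = {0, 4}  B7 = {2, 7}
Tree: B1–B2, B2–B3, B3–B4, B1–B5, B3–B6, B1–B7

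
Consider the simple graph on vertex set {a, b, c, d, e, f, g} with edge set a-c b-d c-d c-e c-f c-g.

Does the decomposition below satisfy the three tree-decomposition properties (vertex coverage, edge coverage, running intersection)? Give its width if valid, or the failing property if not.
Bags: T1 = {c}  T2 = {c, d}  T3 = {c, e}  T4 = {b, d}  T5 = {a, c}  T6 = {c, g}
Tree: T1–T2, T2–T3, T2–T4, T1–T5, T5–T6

A tree decomposition must satisfy three properties: every vertex lies in some bag; for every edge, both endpoints lie together in some bag; and for every vertex, the bags containing it form a connected subtree. Here vertex f appears in no bag, so the decomposition is invalid.

No — vertex f appears in no bag.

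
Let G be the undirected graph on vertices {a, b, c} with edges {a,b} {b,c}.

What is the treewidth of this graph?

A width-1 tree decomposition is:
Bags: B1 = {b, c}  B2 = {a, b}
Tree: B1–B2
Each bag holds 2 vertices, so the decomposition has width 1, which upper-bounds the treewidth. Since G has at least one edge (e.g. c–b), it is not an edgeless graph, so tw(G) ≥ 1. Therefore the treewidth is 1.

1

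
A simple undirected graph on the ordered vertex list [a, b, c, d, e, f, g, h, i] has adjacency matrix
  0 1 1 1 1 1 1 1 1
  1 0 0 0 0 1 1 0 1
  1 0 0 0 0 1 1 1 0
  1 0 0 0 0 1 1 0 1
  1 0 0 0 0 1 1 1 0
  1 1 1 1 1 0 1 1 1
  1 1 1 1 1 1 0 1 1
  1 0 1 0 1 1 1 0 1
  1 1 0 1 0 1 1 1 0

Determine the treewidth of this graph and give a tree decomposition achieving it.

Treewidth 4.
One optimal decomposition is:
Bags: B1 = {a, e, f, g, h}  B2 = {a, c, f, g, h}  B3 = {a, f, g, h, i}  B4 = {a, b, f, g, i}  B5 = {a, d, f, g, i}
Tree: B1–B2, B2–B3, B3–B4, B3–B5

Every bag has size at most 5, so the width is 5 − 1 = 4 and tw(G) ≤ 4. On the other hand G contains the 5-clique {a, d, f, g, i}. A clique must lie in a single bag of any decomposition, so no decomposition can have width below 4. Hence tw(G) = 4 exactly.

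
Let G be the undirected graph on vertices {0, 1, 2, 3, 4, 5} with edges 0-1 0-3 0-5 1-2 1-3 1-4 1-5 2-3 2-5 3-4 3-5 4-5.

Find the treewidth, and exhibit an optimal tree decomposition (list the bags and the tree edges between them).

Treewidth 3.
One optimal decomposition is:
Bags: B1 = {1, 3, 4, 5}  B2 = {0, 1, 3, 5}  B3 = {1, 2, 3, 5}
Tree: B1–B2, B1–B3

Each bag holds 4 vertices, so the decomposition has width 3, which upper-bounds the treewidth. For the lower bound, the 4 vertices {0, 1, 3, 5} are pairwise adjacent, and any tree decomposition puts a clique entirely inside one bag — forcing width ≥ 3. The upper and lower bounds meet at 3, so that is the treewidth.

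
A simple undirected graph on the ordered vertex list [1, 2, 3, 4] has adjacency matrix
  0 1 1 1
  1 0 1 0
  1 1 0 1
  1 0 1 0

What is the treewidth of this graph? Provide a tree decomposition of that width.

Treewidth 2.
One such decomposition:
Bags: B1 = {1, 3, 4}  B2 = {1, 2, 3}
Tree: B1–B2

Every bag has size at most 3, so the width is 3 − 1 = 2 and tw(G) ≤ 2. Conversely, {1, 2, 3} is a clique of size 3, and the vertices of any clique must share a bag in every tree decomposition; so some bag has ≥ 3 vertices and tw(G) ≥ 2. Combining the bounds, tw(G) = 2.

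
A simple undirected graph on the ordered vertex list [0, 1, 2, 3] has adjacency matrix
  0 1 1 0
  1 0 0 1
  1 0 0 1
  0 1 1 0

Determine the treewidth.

2

A width-2 tree decomposition is:
Bags: B1 = {1, 2, 3}  B2 = {0, 1, 2}
Tree: B1–B2
Every bag has size at most 3, so the width is 3 − 1 = 2 and tw(G) ≤ 2. The edges 1–3–2–0–1 form a cycle, so G is not a tree and its treewidth is at least 2. Combining the bounds, tw(G) = 2.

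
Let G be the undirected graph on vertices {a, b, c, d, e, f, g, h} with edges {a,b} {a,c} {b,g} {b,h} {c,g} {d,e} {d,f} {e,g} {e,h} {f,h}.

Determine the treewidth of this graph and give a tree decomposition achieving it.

Treewidth 2.
Bags: B1 = {a, b, c}  B2 = {b, c, g}  B3 = {b, g, h}  B4 = {e, g, h}  B5 = {e, f, h}  B6 = {d, e, f}
Tree: B1–B2, B2–B3, B3–B4, B4–B5, B5–B6

Each bag holds 3 vertices, so the decomposition has width 2, which upper-bounds the treewidth. For the lower bound, G contains the cycle a–c–g–b–a, so G is not a forest; only forests have treewidth ≤ 1, hence tw(G) ≥ 2. Therefore the treewidth is 2.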